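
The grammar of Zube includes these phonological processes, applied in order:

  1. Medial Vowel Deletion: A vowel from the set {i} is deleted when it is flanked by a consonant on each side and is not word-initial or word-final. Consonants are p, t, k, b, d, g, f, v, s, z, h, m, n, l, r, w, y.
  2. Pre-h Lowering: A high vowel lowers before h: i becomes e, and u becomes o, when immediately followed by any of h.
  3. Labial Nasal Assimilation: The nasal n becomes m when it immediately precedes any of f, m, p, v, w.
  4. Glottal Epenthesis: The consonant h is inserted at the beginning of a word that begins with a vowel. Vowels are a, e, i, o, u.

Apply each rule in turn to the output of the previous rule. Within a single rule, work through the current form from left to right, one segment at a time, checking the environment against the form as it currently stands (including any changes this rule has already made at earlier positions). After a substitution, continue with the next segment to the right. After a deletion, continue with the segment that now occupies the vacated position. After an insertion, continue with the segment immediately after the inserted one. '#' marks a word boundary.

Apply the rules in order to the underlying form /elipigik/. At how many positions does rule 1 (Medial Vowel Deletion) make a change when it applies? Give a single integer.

3

1 Medial Vowel Deletion: [elipigik] → [elpgk]
2 Pre-h Lowering: no change — [elpgk]
3 Labial Nasal Assimilation: no change — [elpgk]
4 Glottal Epenthesis: [elpgk] → [helpgk]
Rule 1 changed 3 position(s).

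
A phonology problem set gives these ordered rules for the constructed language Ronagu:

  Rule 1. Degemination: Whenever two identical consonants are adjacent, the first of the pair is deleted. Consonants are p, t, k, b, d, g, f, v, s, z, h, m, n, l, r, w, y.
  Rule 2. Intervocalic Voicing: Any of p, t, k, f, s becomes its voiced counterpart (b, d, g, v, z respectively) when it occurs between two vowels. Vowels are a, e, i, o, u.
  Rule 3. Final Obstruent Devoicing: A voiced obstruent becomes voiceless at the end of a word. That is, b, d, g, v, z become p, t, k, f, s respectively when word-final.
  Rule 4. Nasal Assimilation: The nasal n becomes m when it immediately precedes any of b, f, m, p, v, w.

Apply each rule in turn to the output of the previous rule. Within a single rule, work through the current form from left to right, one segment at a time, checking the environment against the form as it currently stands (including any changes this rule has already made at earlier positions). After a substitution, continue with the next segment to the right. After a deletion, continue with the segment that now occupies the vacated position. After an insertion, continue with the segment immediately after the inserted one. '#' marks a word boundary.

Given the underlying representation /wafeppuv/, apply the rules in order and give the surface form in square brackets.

[wavebuf]

Rule 1 Degemination: [wafeppuv] → [wafepuv]
Rule 2 Intervocalic Voicing: [wafepuv] → [wavebuv]
Rule 3 Final Obstruent Devoicing: [wavebuv] → [wavebuf]
Rule 4 Nasal Assimilation: no change — [wavebuf]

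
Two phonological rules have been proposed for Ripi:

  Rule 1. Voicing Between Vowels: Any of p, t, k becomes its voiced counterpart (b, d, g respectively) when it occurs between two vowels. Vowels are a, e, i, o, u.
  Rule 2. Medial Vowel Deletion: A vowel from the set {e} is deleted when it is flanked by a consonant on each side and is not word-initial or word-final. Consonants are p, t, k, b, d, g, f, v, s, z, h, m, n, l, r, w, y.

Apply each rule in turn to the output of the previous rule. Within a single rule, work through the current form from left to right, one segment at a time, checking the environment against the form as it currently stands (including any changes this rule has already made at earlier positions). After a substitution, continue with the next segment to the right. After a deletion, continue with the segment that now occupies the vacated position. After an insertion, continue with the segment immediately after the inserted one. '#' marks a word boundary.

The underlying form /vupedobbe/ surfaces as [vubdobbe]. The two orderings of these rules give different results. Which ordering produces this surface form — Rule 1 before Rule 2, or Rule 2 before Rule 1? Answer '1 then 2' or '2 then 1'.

Order 1 then 2:
  1 Voicing Between Vowels: [vupedobbe] → [vubedobbe]
  2 Medial Vowel Deletion: [vubedobbe] → [vubdobbe]
  result: [vubdobbe]
Order 2 then 1:
  2 Medial Vowel Deletion: [vupedobbe] → [vupdobbe]
  1 Voicing Between Vowels: no change — [vupdobbe]
  result: [vupdobbe]

1 then 2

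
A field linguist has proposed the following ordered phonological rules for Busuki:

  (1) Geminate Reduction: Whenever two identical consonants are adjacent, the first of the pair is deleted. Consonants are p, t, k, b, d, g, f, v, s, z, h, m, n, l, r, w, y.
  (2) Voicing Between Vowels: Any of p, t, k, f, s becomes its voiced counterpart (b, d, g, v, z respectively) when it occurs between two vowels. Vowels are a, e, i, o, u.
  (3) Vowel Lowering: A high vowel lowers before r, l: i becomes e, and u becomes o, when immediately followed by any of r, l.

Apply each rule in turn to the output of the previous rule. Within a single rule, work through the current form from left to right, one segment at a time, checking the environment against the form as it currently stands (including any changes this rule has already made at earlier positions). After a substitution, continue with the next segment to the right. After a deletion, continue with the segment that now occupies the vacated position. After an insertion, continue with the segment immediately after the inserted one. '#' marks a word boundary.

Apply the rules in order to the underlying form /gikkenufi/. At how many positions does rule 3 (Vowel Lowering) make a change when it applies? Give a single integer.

(1) Geminate Reduction: [gikkenufi] → [gikenufi]
(2) Voicing Between Vowels: [gikenufi] → [gigenuvi]
(3) Vowel Lowering: no change — [gigenuvi]
Rule 3 changed 0 position(s).

0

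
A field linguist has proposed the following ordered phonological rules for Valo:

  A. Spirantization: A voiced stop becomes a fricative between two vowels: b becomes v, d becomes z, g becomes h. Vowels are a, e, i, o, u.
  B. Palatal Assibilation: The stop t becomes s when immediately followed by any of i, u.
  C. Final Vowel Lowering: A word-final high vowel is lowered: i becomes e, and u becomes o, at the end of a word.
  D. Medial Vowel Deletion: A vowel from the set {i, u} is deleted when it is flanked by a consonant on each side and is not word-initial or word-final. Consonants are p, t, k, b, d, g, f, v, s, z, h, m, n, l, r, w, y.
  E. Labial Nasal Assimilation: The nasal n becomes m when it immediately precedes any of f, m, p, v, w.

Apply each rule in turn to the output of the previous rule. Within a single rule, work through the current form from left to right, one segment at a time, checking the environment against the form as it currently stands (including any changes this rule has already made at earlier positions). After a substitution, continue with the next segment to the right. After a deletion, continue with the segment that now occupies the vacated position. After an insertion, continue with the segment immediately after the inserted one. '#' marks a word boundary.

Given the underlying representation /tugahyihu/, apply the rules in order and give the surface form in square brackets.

[shahyho]

A Spirantization: [tugahyihu] → [tuhahyihu]
B Palatal Assibilation: [tuhahyihu] → [suhahyihu]
C Final Vowel Lowering: [suhahyihu] → [suhahyiho]
D Medial Vowel Deletion: [suhahyiho] → [shahyho]
E Labial Nasal Assimilation: no change — [shahyho]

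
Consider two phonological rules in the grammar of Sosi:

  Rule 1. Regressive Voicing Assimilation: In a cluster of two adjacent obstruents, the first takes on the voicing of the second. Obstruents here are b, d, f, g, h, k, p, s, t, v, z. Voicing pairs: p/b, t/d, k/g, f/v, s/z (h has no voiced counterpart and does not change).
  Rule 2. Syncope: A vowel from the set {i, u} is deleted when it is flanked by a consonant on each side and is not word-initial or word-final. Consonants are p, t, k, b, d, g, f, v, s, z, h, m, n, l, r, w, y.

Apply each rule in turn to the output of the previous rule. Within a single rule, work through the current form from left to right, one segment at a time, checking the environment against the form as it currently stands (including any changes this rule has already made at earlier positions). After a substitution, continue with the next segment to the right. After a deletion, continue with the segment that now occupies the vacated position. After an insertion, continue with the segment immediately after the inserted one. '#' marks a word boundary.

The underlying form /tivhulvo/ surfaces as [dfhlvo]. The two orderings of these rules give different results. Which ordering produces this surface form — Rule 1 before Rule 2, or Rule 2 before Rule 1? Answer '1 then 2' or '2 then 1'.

Order 1 then 2:
  1 Regressive Voicing Assimilation: [tivhulvo] → [tifhulvo]
  2 Syncope: [tifhulvo] → [tfhlvo]
  result: [tfhlvo]
Order 2 then 1:
  2 Syncope: [tivhulvo] → [tvhlvo]
  1 Regressive Voicing Assimilation: [tvhlvo] → [dfhlvo]
  result: [dfhlvo]

2 then 1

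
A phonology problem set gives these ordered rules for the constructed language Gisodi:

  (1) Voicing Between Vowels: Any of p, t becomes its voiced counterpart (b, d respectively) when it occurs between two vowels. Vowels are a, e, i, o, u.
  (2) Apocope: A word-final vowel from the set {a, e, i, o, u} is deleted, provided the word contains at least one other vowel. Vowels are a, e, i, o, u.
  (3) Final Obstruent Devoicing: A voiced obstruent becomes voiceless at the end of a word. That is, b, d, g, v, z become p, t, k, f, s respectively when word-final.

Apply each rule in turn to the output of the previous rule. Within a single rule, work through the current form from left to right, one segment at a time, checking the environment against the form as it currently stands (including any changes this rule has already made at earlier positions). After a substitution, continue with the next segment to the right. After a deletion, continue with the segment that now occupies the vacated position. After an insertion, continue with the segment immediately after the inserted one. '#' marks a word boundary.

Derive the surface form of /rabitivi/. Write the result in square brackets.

[rabidif]

(1) Voicing Between Vowels: [rabitivi] → [rabidivi]
(2) Apocope: [rabidivi] → [rabidiv]
(3) Final Obstruent Devoicing: [rabidiv] → [rabidif]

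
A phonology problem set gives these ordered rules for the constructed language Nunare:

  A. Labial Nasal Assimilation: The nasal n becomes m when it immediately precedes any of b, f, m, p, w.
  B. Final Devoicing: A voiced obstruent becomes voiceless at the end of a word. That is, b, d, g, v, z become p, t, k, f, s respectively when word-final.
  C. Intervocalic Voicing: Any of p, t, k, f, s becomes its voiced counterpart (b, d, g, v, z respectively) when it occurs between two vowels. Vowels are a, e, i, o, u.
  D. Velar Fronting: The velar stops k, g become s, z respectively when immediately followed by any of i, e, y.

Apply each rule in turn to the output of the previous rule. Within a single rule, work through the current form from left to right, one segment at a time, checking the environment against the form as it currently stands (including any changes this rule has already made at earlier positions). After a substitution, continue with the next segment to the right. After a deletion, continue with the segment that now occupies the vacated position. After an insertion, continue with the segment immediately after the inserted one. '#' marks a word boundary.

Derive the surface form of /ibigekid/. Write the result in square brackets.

A Labial Nasal Assimilation: no change — [ibigekid]
B Final Devoicing: [ibigekid] → [ibigekit]
C Intervocalic Voicing: [ibigekit] → [ibigegit]
D Velar Fronting: [ibigegit] → [ibizezit]

[ibizezit]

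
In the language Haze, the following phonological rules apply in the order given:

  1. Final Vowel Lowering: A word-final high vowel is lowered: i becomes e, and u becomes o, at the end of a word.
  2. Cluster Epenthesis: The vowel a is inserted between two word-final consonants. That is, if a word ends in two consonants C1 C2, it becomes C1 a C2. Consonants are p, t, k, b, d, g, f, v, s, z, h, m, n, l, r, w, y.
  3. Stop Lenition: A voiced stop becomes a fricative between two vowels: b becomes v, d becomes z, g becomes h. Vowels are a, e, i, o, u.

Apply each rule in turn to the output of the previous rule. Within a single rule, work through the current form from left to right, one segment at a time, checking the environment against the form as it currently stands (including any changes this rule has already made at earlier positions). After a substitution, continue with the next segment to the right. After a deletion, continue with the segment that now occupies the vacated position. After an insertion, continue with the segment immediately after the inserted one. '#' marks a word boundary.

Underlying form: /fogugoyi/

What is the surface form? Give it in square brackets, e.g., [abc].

[fohuhoye]

1 Final Vowel Lowering: [fogugoyi] → [fogugoye]
2 Cluster Epenthesis: no change — [fogugoye]
3 Stop Lenition: [fogugoye] → [fohuhoye]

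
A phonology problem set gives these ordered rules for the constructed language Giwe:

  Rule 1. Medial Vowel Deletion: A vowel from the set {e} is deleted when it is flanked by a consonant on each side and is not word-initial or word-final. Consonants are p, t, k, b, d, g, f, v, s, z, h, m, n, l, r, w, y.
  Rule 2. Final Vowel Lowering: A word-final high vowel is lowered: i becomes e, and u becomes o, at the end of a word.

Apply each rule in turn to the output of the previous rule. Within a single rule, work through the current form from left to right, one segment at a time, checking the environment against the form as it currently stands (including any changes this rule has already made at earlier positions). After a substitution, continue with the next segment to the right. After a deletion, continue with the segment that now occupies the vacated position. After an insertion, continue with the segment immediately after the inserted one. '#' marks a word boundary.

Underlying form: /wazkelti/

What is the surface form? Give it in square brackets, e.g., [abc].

[wazklte]

Rule 1 Medial Vowel Deletion: [wazkelti] → [wazklti]
Rule 2 Final Vowel Lowering: [wazklti] → [wazklte]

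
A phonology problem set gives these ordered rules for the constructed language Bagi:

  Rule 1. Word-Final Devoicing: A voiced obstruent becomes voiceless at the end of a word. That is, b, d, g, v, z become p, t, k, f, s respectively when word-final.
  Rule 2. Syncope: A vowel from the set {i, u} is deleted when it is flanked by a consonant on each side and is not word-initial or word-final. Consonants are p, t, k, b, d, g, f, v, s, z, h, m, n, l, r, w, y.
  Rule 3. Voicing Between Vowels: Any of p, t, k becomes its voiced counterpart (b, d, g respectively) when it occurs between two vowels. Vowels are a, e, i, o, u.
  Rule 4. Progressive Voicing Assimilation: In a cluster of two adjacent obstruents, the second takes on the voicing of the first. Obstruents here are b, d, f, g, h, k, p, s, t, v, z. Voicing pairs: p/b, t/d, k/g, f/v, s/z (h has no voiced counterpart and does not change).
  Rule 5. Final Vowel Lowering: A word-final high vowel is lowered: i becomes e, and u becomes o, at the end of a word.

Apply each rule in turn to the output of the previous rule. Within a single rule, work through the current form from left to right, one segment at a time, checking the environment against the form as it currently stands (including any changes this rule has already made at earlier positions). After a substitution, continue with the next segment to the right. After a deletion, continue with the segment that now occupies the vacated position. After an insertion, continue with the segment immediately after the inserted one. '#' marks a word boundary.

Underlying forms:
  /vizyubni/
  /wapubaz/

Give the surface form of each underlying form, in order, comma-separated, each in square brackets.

/vizyubni/:
  Rule 1 Word-Final Devoicing: no change — [vizyubni]
  Rule 2 Syncope: [vizyubni] → [vzybni]
  Rule 3 Voicing Between Vowels: no change — [vzybni]
  Rule 4 Progressive Voicing Assimilation: no change — [vzybni]
  Rule 5 Final Vowel Lowering: [vzybni] → [vzybne]
/wapubaz/:
  Rule 1 Word-Final Devoicing: [wapubaz] → [wapubas]
  Rule 2 Syncope: [wapubas] → [wapbas]
  Rule 3 Voicing Between Vowels: no change — [wapbas]
  Rule 4 Progressive Voicing Assimilation: [wapbas] → [wappas]
  Rule 5 Final Vowel Lowering: no change — [wappas]

[vzybne], [wappas]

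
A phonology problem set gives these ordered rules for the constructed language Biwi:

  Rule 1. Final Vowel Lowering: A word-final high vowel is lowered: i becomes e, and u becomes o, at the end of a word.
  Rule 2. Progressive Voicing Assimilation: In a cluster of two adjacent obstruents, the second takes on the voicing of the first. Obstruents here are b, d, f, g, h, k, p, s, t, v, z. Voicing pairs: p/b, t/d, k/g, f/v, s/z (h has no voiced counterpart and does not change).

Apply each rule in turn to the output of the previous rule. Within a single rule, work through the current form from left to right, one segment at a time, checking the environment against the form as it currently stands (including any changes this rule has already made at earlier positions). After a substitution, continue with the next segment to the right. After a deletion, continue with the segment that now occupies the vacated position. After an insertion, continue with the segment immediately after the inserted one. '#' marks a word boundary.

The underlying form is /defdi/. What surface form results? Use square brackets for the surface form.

[defte]

Rule 1 Final Vowel Lowering: [defdi] → [defde]
Rule 2 Progressive Voicing Assimilation: [defde] → [defte]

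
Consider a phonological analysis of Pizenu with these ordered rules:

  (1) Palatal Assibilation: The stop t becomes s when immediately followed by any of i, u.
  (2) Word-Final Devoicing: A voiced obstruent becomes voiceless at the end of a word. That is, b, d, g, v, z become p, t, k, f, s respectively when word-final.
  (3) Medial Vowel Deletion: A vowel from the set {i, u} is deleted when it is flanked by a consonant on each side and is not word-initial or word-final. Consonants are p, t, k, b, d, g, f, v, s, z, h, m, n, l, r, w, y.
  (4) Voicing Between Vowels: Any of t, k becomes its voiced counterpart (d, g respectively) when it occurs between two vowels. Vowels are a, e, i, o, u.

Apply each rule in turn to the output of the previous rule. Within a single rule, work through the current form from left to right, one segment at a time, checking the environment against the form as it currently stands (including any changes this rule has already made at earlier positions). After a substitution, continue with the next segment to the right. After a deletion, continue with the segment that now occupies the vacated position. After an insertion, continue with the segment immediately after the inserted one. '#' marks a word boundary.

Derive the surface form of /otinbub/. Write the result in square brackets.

[osnbp]

(1) Palatal Assibilation: [otinbub] → [osinbub]
(2) Word-Final Devoicing: [osinbub] → [osinbup]
(3) Medial Vowel Deletion: [osinbup] → [osnbp]
(4) Voicing Between Vowels: no change — [osnbp]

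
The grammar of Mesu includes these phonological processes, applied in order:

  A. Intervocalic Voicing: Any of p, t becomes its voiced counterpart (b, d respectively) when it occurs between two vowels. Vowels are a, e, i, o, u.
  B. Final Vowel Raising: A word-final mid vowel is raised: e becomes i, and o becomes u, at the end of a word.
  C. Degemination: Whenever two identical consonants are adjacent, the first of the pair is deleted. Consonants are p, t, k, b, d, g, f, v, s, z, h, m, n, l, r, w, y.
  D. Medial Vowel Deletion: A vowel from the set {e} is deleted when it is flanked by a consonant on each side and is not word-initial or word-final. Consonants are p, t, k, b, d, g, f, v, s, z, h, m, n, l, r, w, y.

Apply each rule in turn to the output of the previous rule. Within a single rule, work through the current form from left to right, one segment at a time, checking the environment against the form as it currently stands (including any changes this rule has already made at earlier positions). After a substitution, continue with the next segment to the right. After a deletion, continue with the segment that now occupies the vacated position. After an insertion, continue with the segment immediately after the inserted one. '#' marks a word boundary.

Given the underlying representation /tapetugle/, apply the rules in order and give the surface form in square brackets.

[tabdugli]

A Intervocalic Voicing: [tapetugle] → [tabedugle]
B Final Vowel Raising: [tabedugle] → [tabedugli]
C Degemination: no change — [tabedugli]
D Medial Vowel Deletion: [tabedugli] → [tabdugli]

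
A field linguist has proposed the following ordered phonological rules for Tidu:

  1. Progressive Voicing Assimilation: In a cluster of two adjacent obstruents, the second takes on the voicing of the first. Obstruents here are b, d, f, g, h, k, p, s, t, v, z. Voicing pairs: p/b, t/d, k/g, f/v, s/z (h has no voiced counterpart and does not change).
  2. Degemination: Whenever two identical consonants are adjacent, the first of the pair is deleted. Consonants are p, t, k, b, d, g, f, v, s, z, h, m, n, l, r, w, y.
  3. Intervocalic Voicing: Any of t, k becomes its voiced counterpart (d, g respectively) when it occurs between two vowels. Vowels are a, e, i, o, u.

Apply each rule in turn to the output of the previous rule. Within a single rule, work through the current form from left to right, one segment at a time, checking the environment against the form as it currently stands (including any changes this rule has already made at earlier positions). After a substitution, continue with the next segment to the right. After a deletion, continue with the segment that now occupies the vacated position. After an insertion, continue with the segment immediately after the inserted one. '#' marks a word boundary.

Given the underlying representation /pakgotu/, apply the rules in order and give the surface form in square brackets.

[pagodu]

1 Progressive Voicing Assimilation: [pakgotu] → [pakkotu]
2 Degemination: [pakkotu] → [pakotu]
3 Intervocalic Voicing: [pakotu] → [pagodu]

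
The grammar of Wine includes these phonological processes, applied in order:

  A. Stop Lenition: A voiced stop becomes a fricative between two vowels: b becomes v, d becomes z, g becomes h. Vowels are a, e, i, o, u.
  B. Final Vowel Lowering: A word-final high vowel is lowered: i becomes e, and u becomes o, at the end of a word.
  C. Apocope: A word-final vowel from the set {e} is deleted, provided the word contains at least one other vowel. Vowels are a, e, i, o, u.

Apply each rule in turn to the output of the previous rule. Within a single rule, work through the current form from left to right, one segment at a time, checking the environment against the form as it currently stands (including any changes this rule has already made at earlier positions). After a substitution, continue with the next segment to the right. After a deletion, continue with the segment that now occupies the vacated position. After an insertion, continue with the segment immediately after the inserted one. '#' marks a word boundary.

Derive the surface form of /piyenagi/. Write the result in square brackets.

A Stop Lenition: [piyenagi] → [piyenahi]
B Final Vowel Lowering: [piyenahi] → [piyenahe]
C Apocope: [piyenahe] → [piyenah]

[piyenah]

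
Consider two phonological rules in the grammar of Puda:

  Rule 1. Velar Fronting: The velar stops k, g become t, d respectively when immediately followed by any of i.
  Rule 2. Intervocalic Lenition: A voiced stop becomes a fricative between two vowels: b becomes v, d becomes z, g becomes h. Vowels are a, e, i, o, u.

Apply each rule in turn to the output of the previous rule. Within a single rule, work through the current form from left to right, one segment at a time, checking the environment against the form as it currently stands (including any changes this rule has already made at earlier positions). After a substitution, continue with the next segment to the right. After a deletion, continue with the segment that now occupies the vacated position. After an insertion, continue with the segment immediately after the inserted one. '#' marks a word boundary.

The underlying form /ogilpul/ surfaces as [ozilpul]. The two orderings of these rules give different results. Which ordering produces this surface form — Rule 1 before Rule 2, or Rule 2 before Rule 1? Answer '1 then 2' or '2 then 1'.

1 then 2

Order 1 then 2:
  1 Velar Fronting: [ogilpul] → [odilpul]
  2 Intervocalic Lenition: [odilpul] → [ozilpul]
  result: [ozilpul]
Order 2 then 1:
  2 Intervocalic Lenition: [ogilpul] → [ohilpul]
  1 Velar Fronting: no change — [ohilpul]
  result: [ohilpul]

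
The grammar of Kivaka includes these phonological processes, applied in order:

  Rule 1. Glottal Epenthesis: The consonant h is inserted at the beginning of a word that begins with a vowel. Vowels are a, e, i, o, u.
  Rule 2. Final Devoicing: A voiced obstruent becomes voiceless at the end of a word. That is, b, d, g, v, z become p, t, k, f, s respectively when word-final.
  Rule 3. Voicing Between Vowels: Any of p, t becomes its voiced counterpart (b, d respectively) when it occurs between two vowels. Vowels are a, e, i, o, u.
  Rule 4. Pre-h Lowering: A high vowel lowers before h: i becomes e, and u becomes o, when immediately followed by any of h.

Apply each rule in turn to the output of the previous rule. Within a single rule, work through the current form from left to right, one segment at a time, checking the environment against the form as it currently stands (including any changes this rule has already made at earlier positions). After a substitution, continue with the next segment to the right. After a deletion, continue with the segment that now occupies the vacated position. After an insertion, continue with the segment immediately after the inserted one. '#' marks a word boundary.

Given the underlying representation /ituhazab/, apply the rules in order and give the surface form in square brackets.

Rule 1 Glottal Epenthesis: [ituhazab] → [hituhazab]
Rule 2 Final Devoicing: [hituhazab] → [hituhazap]
Rule 3 Voicing Between Vowels: [hituhazap] → [hiduhazap]
Rule 4 Pre-h Lowering: [hiduhazap] → [hidohazap]

[hidohazap]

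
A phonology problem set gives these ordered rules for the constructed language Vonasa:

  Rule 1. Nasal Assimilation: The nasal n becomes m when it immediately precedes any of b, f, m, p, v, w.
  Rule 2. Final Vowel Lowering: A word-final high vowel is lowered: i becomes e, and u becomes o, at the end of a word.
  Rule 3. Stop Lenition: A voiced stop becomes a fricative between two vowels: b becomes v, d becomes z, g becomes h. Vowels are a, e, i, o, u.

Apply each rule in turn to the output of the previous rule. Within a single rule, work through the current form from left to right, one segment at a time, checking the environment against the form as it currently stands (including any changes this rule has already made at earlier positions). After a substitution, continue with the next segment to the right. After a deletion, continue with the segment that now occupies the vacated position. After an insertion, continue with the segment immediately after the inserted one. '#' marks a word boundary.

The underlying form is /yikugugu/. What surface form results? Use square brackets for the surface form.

Rule 1 Nasal Assimilation: no change — [yikugugu]
Rule 2 Final Vowel Lowering: [yikugugu] → [yikugugo]
Rule 3 Stop Lenition: [yikugugo] → [yikuhuho]

[yikuhuho]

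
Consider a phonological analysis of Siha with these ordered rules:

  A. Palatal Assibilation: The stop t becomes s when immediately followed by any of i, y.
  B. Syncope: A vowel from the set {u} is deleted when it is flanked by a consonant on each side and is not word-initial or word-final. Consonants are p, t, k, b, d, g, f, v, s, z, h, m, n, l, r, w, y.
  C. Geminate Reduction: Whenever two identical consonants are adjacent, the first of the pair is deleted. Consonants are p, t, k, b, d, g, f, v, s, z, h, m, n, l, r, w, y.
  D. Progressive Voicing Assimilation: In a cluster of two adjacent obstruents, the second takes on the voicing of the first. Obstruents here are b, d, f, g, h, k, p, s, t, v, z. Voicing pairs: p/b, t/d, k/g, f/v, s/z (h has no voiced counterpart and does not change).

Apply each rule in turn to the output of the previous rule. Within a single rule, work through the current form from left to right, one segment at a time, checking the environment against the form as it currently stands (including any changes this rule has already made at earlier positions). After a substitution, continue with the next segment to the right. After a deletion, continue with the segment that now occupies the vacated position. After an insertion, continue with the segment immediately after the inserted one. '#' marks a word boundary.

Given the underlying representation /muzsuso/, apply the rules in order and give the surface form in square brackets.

[mzzo]

A Palatal Assibilation: no change — [muzsuso]
B Syncope: [muzsuso] → [mzsso]
C Geminate Reduction: [mzsso] → [mzso]
D Progressive Voicing Assimilation: [mzso] → [mzzo]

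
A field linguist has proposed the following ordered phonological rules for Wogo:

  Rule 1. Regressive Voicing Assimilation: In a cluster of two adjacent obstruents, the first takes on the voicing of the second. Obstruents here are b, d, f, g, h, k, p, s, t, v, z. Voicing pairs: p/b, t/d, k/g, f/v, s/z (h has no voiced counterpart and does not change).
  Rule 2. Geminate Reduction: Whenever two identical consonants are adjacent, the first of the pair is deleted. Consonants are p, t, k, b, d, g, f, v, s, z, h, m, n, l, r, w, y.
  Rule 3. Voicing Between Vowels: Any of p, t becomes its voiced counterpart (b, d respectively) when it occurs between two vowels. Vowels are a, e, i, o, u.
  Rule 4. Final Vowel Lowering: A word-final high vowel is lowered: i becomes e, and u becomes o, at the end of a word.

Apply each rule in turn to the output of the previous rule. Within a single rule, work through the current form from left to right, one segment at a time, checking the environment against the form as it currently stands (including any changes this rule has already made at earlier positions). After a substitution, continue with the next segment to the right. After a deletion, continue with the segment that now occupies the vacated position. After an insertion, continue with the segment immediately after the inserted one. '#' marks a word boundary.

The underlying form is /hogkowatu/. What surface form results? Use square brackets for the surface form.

[hokowado]

Rule 1 Regressive Voicing Assimilation: [hogkowatu] → [hokkowatu]
Rule 2 Geminate Reduction: [hokkowatu] → [hokowatu]
Rule 3 Voicing Between Vowels: [hokowatu] → [hokowadu]
Rule 4 Final Vowel Lowering: [hokowadu] → [hokowado]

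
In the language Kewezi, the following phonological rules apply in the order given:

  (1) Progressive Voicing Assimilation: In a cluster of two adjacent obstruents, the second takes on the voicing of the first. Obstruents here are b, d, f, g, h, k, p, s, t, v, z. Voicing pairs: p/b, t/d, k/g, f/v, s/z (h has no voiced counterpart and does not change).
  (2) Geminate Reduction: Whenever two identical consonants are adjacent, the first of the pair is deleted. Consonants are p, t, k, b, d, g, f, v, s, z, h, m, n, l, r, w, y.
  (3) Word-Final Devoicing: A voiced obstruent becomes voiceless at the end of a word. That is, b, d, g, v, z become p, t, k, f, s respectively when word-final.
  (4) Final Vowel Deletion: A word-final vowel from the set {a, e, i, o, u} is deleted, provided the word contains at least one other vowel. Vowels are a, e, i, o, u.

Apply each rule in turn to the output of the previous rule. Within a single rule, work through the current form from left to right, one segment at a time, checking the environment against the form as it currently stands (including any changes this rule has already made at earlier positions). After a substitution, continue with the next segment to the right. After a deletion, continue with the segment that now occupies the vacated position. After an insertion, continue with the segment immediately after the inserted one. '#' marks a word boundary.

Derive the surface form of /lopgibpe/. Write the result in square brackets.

[lopkib]

(1) Progressive Voicing Assimilation: [lopgibpe] → [lopkibbe]
(2) Geminate Reduction: [lopkibbe] → [lopkibe]
(3) Word-Final Devoicing: no change — [lopkibe]
(4) Final Vowel Deletion: [lopkibe] → [lopkib]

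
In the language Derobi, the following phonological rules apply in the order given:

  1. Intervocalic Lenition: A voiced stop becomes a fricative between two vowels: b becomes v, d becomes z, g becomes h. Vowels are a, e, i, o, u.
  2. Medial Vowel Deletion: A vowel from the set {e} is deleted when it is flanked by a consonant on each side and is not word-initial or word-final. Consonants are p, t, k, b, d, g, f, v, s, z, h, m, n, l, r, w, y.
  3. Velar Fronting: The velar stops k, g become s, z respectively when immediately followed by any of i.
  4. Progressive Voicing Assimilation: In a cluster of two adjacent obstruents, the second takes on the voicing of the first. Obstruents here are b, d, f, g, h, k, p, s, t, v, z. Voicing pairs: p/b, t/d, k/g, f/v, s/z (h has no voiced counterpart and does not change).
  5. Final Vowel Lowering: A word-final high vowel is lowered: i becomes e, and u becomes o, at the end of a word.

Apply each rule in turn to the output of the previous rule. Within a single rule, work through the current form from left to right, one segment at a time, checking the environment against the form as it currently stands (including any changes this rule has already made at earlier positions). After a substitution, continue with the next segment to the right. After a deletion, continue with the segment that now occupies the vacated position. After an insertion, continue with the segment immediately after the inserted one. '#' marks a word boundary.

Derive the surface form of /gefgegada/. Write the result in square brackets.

1 Intervocalic Lenition: [gefgegada] → [gefgehaza]
2 Medial Vowel Deletion: [gefgehaza] → [gfghaza]
3 Velar Fronting: no change — [gfghaza]
4 Progressive Voicing Assimilation: [gfghaza] → [gvghaza]
5 Final Vowel Lowering: no change — [gvghaza]

[gvghaza]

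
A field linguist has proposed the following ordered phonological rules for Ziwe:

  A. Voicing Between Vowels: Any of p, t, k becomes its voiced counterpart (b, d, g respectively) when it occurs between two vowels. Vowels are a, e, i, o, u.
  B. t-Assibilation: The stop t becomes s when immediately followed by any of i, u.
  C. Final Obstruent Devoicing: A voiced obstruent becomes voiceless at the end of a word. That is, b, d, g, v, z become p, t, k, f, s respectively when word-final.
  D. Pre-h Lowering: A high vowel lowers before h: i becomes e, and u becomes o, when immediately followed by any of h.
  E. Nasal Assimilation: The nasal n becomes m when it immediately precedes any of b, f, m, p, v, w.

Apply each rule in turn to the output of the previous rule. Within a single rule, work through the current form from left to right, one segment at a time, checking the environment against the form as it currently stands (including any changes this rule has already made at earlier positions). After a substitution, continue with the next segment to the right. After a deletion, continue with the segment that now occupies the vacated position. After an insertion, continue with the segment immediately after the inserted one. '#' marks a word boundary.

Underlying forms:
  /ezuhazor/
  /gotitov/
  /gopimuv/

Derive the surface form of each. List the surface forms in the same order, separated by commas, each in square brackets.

/ezuhazor/:
  A Voicing Between Vowels: no change — [ezuhazor]
  B t-Assibilation: no change — [ezuhazor]
  C Final Obstruent Devoicing: no change — [ezuhazor]
  D Pre-h Lowering: [ezuhazor] → [ezohazor]
  E Nasal Assimilation: no change — [ezohazor]
/gotitov/:
  A Voicing Between Vowels: [gotitov] → [godidov]
  B t-Assibilation: no change — [godidov]
  C Final Obstruent Devoicing: [godidov] → [godidof]
  D Pre-h Lowering: no change — [godidof]
  E Nasal Assimilation: no change — [godidof]
/gopimuv/:
  A Voicing Between Vowels: [gopimuv] → [gobimuv]
  B t-Assibilation: no change — [gobimuv]
  C Final Obstruent Devoicing: [gobimuv] → [gobimuf]
  D Pre-h Lowering: no change — [gobimuf]
  E Nasal Assimilation: no change — [gobimuf]

[ezohazor], [godidof], [gobimuf]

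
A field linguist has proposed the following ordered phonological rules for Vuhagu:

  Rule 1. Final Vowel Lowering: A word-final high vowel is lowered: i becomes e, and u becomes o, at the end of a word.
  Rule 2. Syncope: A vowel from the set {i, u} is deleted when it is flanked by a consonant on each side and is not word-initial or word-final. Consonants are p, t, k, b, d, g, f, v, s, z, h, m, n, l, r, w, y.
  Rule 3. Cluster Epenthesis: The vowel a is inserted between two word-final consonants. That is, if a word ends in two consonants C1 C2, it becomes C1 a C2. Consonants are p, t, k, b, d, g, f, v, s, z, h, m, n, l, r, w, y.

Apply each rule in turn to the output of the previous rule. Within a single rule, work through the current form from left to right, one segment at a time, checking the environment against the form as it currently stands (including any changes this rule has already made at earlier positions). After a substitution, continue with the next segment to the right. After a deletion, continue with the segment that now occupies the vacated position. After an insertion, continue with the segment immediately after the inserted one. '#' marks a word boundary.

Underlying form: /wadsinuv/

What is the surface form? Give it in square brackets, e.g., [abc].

Rule 1 Final Vowel Lowering: no change — [wadsinuv]
Rule 2 Syncope: [wadsinuv] → [wadsnv]
Rule 3 Cluster Epenthesis: [wadsnv] → [wadsnav]

[wadsnav]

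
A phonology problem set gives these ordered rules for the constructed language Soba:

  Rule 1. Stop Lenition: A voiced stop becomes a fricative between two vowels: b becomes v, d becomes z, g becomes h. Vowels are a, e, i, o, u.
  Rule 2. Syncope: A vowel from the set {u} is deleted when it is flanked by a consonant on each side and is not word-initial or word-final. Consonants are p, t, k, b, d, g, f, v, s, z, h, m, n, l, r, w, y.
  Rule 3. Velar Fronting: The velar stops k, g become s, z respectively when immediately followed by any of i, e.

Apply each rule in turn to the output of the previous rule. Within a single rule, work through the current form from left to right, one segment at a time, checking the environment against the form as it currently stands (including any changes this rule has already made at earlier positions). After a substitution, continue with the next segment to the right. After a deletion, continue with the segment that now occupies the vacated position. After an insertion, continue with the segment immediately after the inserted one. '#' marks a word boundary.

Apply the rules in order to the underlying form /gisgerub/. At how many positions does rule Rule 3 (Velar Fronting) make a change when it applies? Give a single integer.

Rule 1 Stop Lenition: no change — [gisgerub]
Rule 2 Syncope: [gisgerub] → [gisgerb]
Rule 3 Velar Fronting: [gisgerb] → [ziszerb]
Rule Rule 3 changed 2 position(s).

2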